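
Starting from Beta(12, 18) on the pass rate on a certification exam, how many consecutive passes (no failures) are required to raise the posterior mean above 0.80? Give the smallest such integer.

After k passes and 0 failures the posterior is Beta(12+k, 18), with mean (12+k)/(12+18+k).
Set (12+k)/(30+k) > 0.80 and solve: k > (0.80·30 − 12)/(1 − 0.80) = 60.000.
The smallest integer exceeding 60.000 is 61.

k = 61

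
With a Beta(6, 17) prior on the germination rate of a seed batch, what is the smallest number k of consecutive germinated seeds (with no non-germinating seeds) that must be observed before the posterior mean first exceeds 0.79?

k = 58

After k germinated seeds and 0 non-germinating seeds the posterior is Beta(6+k, 17), with mean (6+k)/(6+17+k).
Set (6+k)/(23+k) > 0.79 and solve: k > (0.79·23 − 6)/(1 − 0.79) = 57.952.
The smallest integer exceeding 57.952 is 58, and checking k=58: (64)/(81) = 0.7901 > 0.79.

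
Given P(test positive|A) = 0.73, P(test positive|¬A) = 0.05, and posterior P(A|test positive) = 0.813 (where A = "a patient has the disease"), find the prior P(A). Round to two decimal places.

In odds form, posterior odds = prior odds × likelihood ratio, so prior odds = posterior odds ÷ LR.
Posterior odds = 0.813/(1−0.813) = 4.3476. LR = 0.73/0.05 = 14.6000.
Prior odds = 4.3476/14.6000 = 0.2978, so P(A) = 0.2978/(1+0.2978) ≈ 0.23.

P(A) = 0.23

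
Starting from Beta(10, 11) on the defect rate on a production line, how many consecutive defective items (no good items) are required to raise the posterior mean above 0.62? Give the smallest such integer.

k = 8

After k defective items and 0 good items the posterior is Beta(10+k, 11), with mean (10+k)/(10+11+k).
Set (10+k)/(21+k) > 0.62 and solve: k > (0.62·21 − 10)/(1 − 0.62) = 7.947.
The smallest integer exceeding 7.947 is 8, and checking k=8: (18)/(29) = 0.6207 > 0.62.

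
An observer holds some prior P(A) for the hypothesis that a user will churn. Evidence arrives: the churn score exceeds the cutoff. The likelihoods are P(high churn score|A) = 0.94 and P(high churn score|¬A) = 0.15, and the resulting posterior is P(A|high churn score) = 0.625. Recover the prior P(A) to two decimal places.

In odds form, posterior odds = prior odds × likelihood ratio, so prior odds = posterior odds ÷ LR.
Posterior odds = 0.625/(1−0.625) = 1.6667. LR = 0.94/0.15 = 6.2667.
Prior odds = 1.6667/6.2667 = 0.2660, so P(A) = 0.2660/(1+0.2660) ≈ 0.21.

P(A) = 0.21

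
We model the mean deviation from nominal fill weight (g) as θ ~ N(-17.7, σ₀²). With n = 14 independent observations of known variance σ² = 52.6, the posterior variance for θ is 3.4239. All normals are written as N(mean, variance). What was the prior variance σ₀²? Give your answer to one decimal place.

σ₀² = 38.6

For the Normal–Normal model with known σ², precisions add: τ_n = τ₀ + n/σ².
So 1/σ₀² = 1/3.4239 − 14/52.6 = 0.292065 − 0.266160 = 0.025905.
Hence σ₀² = 1/0.025905 ≈ 38.6.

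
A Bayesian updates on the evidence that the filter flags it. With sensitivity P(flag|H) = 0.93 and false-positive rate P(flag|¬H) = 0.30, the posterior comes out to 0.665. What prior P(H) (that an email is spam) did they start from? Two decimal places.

Bayes' rule in odds form gives O(H|E) = O(H)·[P(E|H)/P(E|¬H)], hence O(H) = O(H|E)/LR.
Posterior odds = 0.665/(1−0.665) = 1.9851. LR = 0.93/0.30 = 3.1000.
Prior odds = 1.9851/3.1000 = 0.6404, so P(H) = 0.6404/(1+0.6404) ≈ 0.39.

P(H) = 0.39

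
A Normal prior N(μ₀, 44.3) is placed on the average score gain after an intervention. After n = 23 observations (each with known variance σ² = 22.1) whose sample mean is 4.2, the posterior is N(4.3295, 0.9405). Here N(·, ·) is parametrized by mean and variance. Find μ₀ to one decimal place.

μ₀ = 10.3

With known observation variance, the Normal–Normal posterior has precision τ_n = τ₀ + n/σ² and mean μ_n = (τ₀μ₀ + (n/σ²)x̄)/τ_n.
Here τ₀ = 1/44.3 = 0.022573 and τ_data = 23/22.1 = 1.040724, so τ_n = 1.063297.
Rearranging for μ₀: μ₀ = (μ_n·τ_n − τ_data·x̄)/τ₀ = (4.3295·1.063297 − 1.040724·4.2) / 0.022573 = 0.232504/0.022573 ≈ 10.3.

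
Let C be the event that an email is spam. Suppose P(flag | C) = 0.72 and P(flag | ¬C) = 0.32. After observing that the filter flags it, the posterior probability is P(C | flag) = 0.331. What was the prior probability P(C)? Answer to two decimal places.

In odds form, posterior odds = prior odds × likelihood ratio, so prior odds = posterior odds ÷ LR.
Posterior odds = 0.331/(1−0.331) = 0.4948. LR = 0.72/0.32 = 2.2500.
Prior odds = 0.4948/2.2500 = 0.2199, so P(C) = 0.2199/(1+0.2199) ≈ 0.18.

P(C) = 0.18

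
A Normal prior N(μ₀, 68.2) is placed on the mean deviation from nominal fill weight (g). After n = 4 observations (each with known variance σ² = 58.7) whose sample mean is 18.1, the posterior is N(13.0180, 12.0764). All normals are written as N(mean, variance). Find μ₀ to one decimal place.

The posterior mean is a precision-weighted average: μ_n = (τ₀μ₀ + τ_data·x̄)/(τ₀+τ_data), with τ₀=1/σ₀² and τ_data=n/σ².
Here τ₀ = 1/68.2 = 0.014663 and τ_data = 4/58.7 = 0.068143, so τ_n = 0.082806.
Rearranging for μ₀: μ₀ = (μ_n·τ_n − τ_data·x̄)/τ₀ = (13.0180·0.082806 − 0.068143·18.1) / 0.014663 = -0.155420/0.014663 ≈ -10.6.

μ₀ = -10.6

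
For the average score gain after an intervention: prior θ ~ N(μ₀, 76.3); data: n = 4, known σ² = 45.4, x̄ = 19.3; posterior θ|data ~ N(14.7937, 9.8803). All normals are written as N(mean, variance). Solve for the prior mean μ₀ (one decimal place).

With known observation variance, the Normal–Normal posterior has precision τ_n = τ₀ + n/σ² and mean μ_n = (τ₀μ₀ + (n/σ²)x̄)/τ_n.
Here τ₀ = 1/76.3 = 0.013106 and τ_data = 4/45.4 = 0.088106, so τ_n = 0.101212.
Rearranging for μ₀: μ₀ = (μ_n·τ_n − τ_data·x̄)/τ₀ = (14.7937·0.101212 − 0.088106·19.3) / 0.013106 = -0.203146/0.013106 ≈ -15.5.

μ₀ = -15.5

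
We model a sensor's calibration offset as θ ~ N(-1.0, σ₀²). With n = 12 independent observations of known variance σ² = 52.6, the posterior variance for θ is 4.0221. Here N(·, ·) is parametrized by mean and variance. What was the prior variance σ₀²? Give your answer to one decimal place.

For the Normal–Normal model with known σ², precisions add: τ_n = τ₀ + n/σ².
So 1/σ₀² = 1/4.0221 − 12/52.6 = 0.248626 − 0.228137 = 0.020489.
Hence σ₀² = 1/0.020489 ≈ 48.8.

σ₀² = 48.8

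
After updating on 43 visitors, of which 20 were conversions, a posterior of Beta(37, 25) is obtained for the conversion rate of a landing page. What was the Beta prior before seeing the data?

Beta(17, 2)

A Beta(α, β) prior with s successes and f failures in binomial data gives a Beta(α+s, β+f) posterior.
Subtract the data counts: 37−20=17, 25−23=2.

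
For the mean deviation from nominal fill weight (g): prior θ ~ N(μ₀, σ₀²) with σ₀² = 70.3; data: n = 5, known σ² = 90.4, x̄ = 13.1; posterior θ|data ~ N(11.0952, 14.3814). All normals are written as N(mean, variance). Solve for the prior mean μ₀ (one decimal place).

μ₀ = 3.3

The posterior mean is a precision-weighted average: μ_n = (τ₀μ₀ + τ_data·x̄)/(τ₀+τ_data), with τ₀=1/σ₀² and τ_data=n/σ².
Here τ₀ = 1/70.3 = 0.014225 and τ_data = 5/90.4 = 0.055310, so τ_n = 0.069535.
Rearranging for μ₀: μ₀ = (μ_n·τ_n − τ_data·x̄)/τ₀ = (11.0952·0.069535 − 0.055310·13.1) / 0.014225 = 0.046944/0.014225 ≈ 3.3.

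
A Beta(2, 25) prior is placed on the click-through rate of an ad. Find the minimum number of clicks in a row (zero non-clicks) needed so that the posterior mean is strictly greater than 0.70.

k = 57

After k clicks and 0 non-clicks the posterior is Beta(2+k, 25), with mean (2+k)/(2+25+k).
Set (2+k)/(27+k) > 0.70 and solve: k > (0.70·27 − 2)/(1 − 0.70) = 56.333.
The smallest integer exceeding 56.333 is 57, and checking k=57: (59)/(84) = 0.7024 > 0.70.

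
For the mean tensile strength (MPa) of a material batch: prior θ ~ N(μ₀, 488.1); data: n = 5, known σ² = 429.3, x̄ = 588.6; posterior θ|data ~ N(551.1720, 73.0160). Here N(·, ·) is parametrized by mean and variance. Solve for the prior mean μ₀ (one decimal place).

μ₀ = 338.4

The posterior mean is a precision-weighted average: μ_n = (τ₀μ₀ + τ_data·x̄)/(τ₀+τ_data), with τ₀=1/σ₀² and τ_data=n/σ².
Here τ₀ = 1/488.1 = 0.002049 and τ_data = 5/429.3 = 0.011647, so τ_n = 0.013696.
Rearranging for μ₀: μ₀ = (μ_n·τ_n − τ_data·x̄)/τ₀ = (551.1720·0.013696 − 0.011647·588.6) / 0.002049 = 0.693428/0.002049 ≈ 338.4.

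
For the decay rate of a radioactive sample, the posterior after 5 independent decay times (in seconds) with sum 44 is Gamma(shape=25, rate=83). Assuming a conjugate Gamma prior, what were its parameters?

Gamma(shape=20, rate=39)

For an exponential likelihood with a Gamma(α, β) prior on the rate, n observations with total T give posterior Gamma(α+n, β+T).
So α = 25 − 5 = 20 and β = 83 − 44 = 39.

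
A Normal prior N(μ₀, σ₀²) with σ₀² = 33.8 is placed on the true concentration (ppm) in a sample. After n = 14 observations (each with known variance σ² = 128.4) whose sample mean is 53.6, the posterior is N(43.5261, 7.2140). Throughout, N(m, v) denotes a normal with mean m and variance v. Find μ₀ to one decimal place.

μ₀ = 6.4

With known observation variance, the Normal–Normal posterior has precision τ_n = τ₀ + n/σ² and mean μ_n = (τ₀μ₀ + (n/σ²)x̄)/τ_n.
Here τ₀ = 1/33.8 = 0.029586 and τ_data = 14/128.4 = 0.109034, so τ_n = 0.138620.
Rearranging for μ₀: μ₀ = (μ_n·τ_n − τ_data·x̄)/τ₀ = (43.5261·0.138620 − 0.109034·53.6) / 0.029586 = 0.189366/0.029586 ≈ 6.4.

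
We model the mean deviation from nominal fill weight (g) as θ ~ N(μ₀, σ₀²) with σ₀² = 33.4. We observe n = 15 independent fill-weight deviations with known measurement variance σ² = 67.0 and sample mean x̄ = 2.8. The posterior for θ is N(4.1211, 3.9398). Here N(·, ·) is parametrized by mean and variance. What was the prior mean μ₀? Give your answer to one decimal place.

The posterior mean is a precision-weighted average: μ_n = (τ₀μ₀ + τ_data·x̄)/(τ₀+τ_data), with τ₀=1/σ₀² and τ_data=n/σ².
Here τ₀ = 1/33.4 = 0.029940 and τ_data = 15/67.0 = 0.223881, so τ_n = 0.253821.
Rearranging for μ₀: μ₀ = (μ_n·τ_n − τ_data·x̄)/τ₀ = (4.1211·0.253821 − 0.223881·2.8) / 0.029940 = 0.419155/0.029940 ≈ 14.0.

μ₀ = 14.0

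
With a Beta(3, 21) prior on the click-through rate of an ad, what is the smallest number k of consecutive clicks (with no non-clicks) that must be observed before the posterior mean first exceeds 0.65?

After k clicks and 0 non-clicks the posterior is Beta(3+k, 21), with mean (3+k)/(3+21+k).
Set (3+k)/(24+k) > 0.65 and solve: k > (0.65·24 − 3)/(1 − 0.65) = 36.000.
The smallest integer exceeding 36.000 is 37.

k = 37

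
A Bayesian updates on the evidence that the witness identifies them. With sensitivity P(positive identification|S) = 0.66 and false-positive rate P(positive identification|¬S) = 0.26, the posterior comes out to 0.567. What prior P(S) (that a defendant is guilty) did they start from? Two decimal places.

P(S) = 0.34

In odds form, posterior odds = prior odds × likelihood ratio, so prior odds = posterior odds ÷ LR.
Posterior odds = 0.567/(1−0.567) = 1.3095. LR = 0.66/0.26 = 2.5385.
Prior odds = 1.3095/2.5385 = 0.5159, so P(S) = 0.5159/(1+0.5159) ≈ 0.34.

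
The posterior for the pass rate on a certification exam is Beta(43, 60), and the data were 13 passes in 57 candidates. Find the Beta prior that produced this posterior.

Beta(30, 16)

Under Beta–binomial conjugacy the posterior parameters are (a+s, b+f).
So a = 43 − 13 = 30 and b = 60 − 44 = 16.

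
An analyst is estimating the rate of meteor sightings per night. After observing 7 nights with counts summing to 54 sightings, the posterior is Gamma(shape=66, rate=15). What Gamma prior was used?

Gamma(shape=12, rate=8)

A Gamma(α, β) prior (rate parametrization) on a Poisson rate with n observations summing to S gives posterior Gamma(α+S, β+n).
So α = 66 − 54 = 12 and β = 15 − 7 = 8.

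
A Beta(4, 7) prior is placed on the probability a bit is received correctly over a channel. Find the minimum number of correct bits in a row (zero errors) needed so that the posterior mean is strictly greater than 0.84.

k = 33

After k correct bits and 0 errors the posterior is Beta(4+k, 7), with mean (4+k)/(4+7+k).
Set (4+k)/(11+k) > 0.84 and solve: k > (0.84·11 − 4)/(1 − 0.84) = 32.750.
The smallest integer exceeding 32.750 is 33, and checking k=33: (37)/(44) = 0.8409 > 0.84.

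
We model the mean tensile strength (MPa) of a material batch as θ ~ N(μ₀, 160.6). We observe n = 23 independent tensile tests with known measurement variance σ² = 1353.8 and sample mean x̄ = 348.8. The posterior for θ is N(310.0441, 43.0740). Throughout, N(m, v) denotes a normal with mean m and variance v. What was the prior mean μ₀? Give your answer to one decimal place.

The posterior mean is a precision-weighted average: μ_n = (τ₀μ₀ + τ_data·x̄)/(τ₀+τ_data), with τ₀=1/σ₀² and τ_data=n/σ².
Here τ₀ = 1/160.6 = 0.006227 and τ_data = 23/1353.8 = 0.016989, so τ_n = 0.023216.
Rearranging for μ₀: μ₀ = (μ_n·τ_n − τ_data·x̄)/τ₀ = (310.0441·0.023216 − 0.016989·348.8) / 0.006227 = 1.272221/0.006227 ≈ 204.3.

μ₀ = 204.3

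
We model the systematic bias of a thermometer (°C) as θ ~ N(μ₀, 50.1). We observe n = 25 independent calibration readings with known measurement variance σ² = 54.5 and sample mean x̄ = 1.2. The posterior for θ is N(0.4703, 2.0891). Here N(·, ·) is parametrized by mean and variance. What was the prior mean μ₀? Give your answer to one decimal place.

μ₀ = -16.3

The posterior mean is a precision-weighted average: μ_n = (τ₀μ₀ + τ_data·x̄)/(τ₀+τ_data), with τ₀=1/σ₀² and τ_data=n/σ².
Here τ₀ = 1/50.1 = 0.019960 and τ_data = 25/54.5 = 0.458716, so τ_n = 0.478676.
Rearranging for μ₀: μ₀ = (μ_n·τ_n − τ_data·x̄)/τ₀ = (0.4703·0.478676 − 0.458716·1.2) / 0.019960 = -0.325338/0.019960 ≈ -16.3.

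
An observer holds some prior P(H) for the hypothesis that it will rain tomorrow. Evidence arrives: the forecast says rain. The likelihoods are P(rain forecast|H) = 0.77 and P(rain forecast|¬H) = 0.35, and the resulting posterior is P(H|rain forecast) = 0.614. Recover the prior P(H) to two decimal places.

Bayes' rule in odds form gives O(H|E) = O(H)·[P(E|H)/P(E|¬H)], hence O(H) = O(H|E)/LR.
Posterior odds = 0.614/(1−0.614) = 1.5907. LR = 0.77/0.35 = 2.2000.
Prior odds = 1.5907/2.2000 = 0.7230, so P(H) = 0.7230/(1+0.7230) ≈ 0.42.

P(H) = 0.42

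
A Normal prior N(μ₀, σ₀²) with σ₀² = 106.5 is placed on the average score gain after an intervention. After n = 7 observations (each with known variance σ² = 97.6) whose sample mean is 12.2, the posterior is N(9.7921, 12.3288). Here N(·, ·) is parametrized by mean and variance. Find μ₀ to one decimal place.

The posterior mean is a precision-weighted average: μ_n = (τ₀μ₀ + τ_data·x̄)/(τ₀+τ_data), with τ₀=1/σ₀² and τ_data=n/σ².
Here τ₀ = 1/106.5 = 0.009390 and τ_data = 7/97.6 = 0.071721, so τ_n = 0.081111.
Rearranging for μ₀: μ₀ = (μ_n·τ_n − τ_data·x̄)/τ₀ = (9.7921·0.081111 − 0.071721·12.2) / 0.009390 = -0.080749/0.009390 ≈ -8.6.

μ₀ = -8.6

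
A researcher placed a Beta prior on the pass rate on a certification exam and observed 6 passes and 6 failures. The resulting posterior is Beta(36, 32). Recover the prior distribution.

Beta(30, 26)

Beta is conjugate to the binomial likelihood: posterior = Beta(α+s, β+f).
So α = 36 − 6 = 30 and β = 32 − 6 = 26.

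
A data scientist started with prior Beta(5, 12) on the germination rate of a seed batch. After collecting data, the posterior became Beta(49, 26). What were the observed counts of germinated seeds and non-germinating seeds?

44 germinated seeds and 14 non-germinating seeds

A Beta(α, β) prior with s successes and f failures in binomial data gives a Beta(α+s, β+f) posterior.
Match parameters: s=49−5=44, f=26−12=14.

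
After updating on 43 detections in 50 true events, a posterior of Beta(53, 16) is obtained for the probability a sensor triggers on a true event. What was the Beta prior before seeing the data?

Under Beta–binomial conjugacy the posterior parameters are (a+s, b+f).
Subtract the data counts: 53−43=10, 16−7=9.

Beta(10, 9)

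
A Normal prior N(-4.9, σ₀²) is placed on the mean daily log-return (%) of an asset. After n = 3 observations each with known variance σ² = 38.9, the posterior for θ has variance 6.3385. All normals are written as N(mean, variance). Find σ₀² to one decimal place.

σ₀² = 12.4

For the Normal–Normal model with known σ², precisions add: τ_n = τ₀ + n/σ².
So 1/σ₀² = 1/6.3385 − 3/38.9 = 0.157766 − 0.077121 = 0.080645.
Hence σ₀² = 1/0.080645 ≈ 12.4.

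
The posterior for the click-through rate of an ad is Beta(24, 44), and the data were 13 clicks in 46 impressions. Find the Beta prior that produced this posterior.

Under Beta–binomial conjugacy the posterior parameters are (α+s, β+f).
Subtract the data counts: 24−13=11, 44−33=11.

Beta(11, 11)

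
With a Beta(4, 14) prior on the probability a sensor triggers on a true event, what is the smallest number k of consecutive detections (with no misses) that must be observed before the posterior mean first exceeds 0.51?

k = 11

After k detections and 0 misses the posterior is Beta(4+k, 14), with mean (4+k)/(4+14+k).
Set (4+k)/(18+k) > 0.51 and solve: k > (0.51·18 − 4)/(1 − 0.51) = 10.571.
The smallest integer exceeding 10.571 is 11.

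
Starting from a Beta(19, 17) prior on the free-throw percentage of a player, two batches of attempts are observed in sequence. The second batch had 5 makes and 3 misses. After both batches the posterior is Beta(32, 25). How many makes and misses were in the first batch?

8 makes and 5 misses

Sequential conjugate updates are equivalent to a single update on the pooled data, so total successes = posterior α − prior α and total failures = posterior β − prior β.
Total across both batches: 32−19=13 makes, 25−17=8 misses.
Subtract the second batch: 13−5=8 makes and 8−3=5 misses.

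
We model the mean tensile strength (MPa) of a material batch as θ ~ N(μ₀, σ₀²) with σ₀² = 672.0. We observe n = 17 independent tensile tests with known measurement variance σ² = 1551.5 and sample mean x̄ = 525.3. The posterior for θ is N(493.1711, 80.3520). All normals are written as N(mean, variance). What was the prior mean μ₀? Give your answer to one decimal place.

The posterior mean is a precision-weighted average: μ_n = (τ₀μ₀ + τ_data·x̄)/(τ₀+τ_data), with τ₀=1/σ₀² and τ_data=n/σ².
Here τ₀ = 1/672.0 = 0.001488 and τ_data = 17/1551.5 = 0.010957, so τ_n = 0.012445.
Rearranging for μ₀: μ₀ = (μ_n·τ_n − τ_data·x̄)/τ₀ = (493.1711·0.012445 − 0.010957·525.3) / 0.001488 = 0.381802/0.001488 ≈ 256.6.

μ₀ = 256.6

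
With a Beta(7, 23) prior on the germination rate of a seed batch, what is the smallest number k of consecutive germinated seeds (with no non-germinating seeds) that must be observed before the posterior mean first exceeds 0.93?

k = 299

After k germinated seeds and 0 non-germinating seeds the posterior is Beta(7+k, 23), with mean (7+k)/(7+23+k).
Set (7+k)/(30+k) > 0.93 and solve: k > (0.93·30 − 7)/(1 − 0.93) = 298.571.
The smallest integer exceeding 298.571 is 299, and checking k=299: (306)/(329) = 0.9301 > 0.93.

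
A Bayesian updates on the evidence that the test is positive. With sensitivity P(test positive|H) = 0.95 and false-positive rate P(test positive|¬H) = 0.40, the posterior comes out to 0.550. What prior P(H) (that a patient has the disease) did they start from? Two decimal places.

P(H) = 0.34

Bayes' rule in odds form gives O(H|E) = O(H)·[P(E|H)/P(E|¬H)], hence O(H) = O(H|E)/LR.
Posterior odds = 0.550/(1−0.550) = 1.2222. LR = 0.95/0.40 = 2.3750.
Prior odds = 1.2222/2.3750 = 0.5146, so P(H) = 0.5146/(1+0.5146) ≈ 0.34.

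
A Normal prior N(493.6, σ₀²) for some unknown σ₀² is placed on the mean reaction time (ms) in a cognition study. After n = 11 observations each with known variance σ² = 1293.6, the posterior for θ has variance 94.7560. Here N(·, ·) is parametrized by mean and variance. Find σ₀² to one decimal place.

For the Normal–Normal model with known σ², precisions add: τ_n = τ₀ + n/σ².
So 1/σ₀² = 1/94.7560 − 11/1293.6 = 0.010553 − 0.008503 = 0.002050.
Hence σ₀² = 1/0.002050 ≈ 487.8.

σ₀² = 487.8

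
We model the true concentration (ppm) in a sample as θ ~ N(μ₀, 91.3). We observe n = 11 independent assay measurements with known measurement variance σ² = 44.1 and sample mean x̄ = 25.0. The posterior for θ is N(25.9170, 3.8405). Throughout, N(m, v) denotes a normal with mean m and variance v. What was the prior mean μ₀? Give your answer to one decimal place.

μ₀ = 46.8

With known observation variance, the Normal–Normal posterior has precision τ_n = τ₀ + n/σ² and mean μ_n = (τ₀μ₀ + (n/σ²)x̄)/τ_n.
Here τ₀ = 1/91.3 = 0.010953 and τ_data = 11/44.1 = 0.249433, so τ_n = 0.260386.
Rearranging for μ₀: μ₀ = (μ_n·τ_n − τ_data·x̄)/τ₀ = (25.9170·0.260386 − 0.249433·25.0) / 0.010953 = 0.512599/0.010953 ≈ 46.8.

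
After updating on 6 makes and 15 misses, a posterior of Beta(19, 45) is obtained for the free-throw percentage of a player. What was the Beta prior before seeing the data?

Under Beta–binomial conjugacy the posterior parameters are (a+s, b+f).
So a = 19 − 6 = 13 and b = 45 − 15 = 30.

Beta(13, 30)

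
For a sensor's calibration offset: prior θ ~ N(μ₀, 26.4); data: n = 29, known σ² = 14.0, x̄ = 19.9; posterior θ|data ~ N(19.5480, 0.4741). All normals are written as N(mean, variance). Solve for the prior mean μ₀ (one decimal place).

μ₀ = 0.3

The posterior mean is a precision-weighted average: μ_n = (τ₀μ₀ + τ_data·x̄)/(τ₀+τ_data), with τ₀=1/σ₀² and τ_data=n/σ².
Here τ₀ = 1/26.4 = 0.037879 and τ_data = 29/14.0 = 2.071429, so τ_n = 2.109308.
Rearranging for μ₀: μ₀ = (μ_n·τ_n − τ_data·x̄)/τ₀ = (19.5480·2.109308 − 2.071429·19.9) / 0.037879 = 0.011316/0.037879 ≈ 0.3.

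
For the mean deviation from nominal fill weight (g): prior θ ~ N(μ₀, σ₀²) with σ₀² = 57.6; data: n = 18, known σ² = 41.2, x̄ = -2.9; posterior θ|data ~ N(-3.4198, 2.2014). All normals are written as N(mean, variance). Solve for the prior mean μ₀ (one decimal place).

μ₀ = -16.5

The posterior mean is a precision-weighted average: μ_n = (τ₀μ₀ + τ_data·x̄)/(τ₀+τ_data), with τ₀=1/σ₀² and τ_data=n/σ².
Here τ₀ = 1/57.6 = 0.017361 and τ_data = 18/41.2 = 0.436893, so τ_n = 0.454254.
Rearranging for μ₀: μ₀ = (μ_n·τ_n − τ_data·x̄)/τ₀ = (-3.4198·0.454254 − 0.436893·-2.9) / 0.017361 = -0.286468/0.017361 ≈ -16.5.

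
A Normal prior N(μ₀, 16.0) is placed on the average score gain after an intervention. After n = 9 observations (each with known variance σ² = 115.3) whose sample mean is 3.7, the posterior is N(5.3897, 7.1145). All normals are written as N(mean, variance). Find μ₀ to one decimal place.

μ₀ = 7.5

With known observation variance, the Normal–Normal posterior has precision τ_n = τ₀ + n/σ² and mean μ_n = (τ₀μ₀ + (n/σ²)x̄)/τ_n.
Here τ₀ = 1/16.0 = 0.062500 and τ_data = 9/115.3 = 0.078057, so τ_n = 0.140557.
Rearranging for μ₀: μ₀ = (μ_n·τ_n − τ_data·x̄)/τ₀ = (5.3897·0.140557 − 0.078057·3.7) / 0.062500 = 0.468749/0.062500 ≈ 7.5.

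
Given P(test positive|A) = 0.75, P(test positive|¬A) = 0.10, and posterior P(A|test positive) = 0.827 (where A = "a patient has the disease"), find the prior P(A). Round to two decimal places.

Bayes' rule in odds form gives O(A|E) = O(A)·[P(E|A)/P(E|¬A)], hence O(A) = O(A|E)/LR.
Posterior odds = 0.827/(1−0.827) = 4.7803. LR = 0.75/0.10 = 7.5000.
Prior odds = 4.7803/7.5000 = 0.6374, so P(A) = 0.6374/(1+0.6374) ≈ 0.39.

P(A) = 0.39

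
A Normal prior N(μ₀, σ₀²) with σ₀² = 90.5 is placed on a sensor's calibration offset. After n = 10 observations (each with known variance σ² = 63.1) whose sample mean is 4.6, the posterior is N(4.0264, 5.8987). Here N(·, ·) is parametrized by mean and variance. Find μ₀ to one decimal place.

The posterior mean is a precision-weighted average: μ_n = (τ₀μ₀ + τ_data·x̄)/(τ₀+τ_data), with τ₀=1/σ₀² and τ_data=n/σ².
Here τ₀ = 1/90.5 = 0.011050 and τ_data = 10/63.1 = 0.158479, so τ_n = 0.169529.
Rearranging for μ₀: μ₀ = (μ_n·τ_n − τ_data·x̄)/τ₀ = (4.0264·0.169529 − 0.158479·4.6) / 0.011050 = -0.046412/0.011050 ≈ -4.2.

μ₀ = -4.2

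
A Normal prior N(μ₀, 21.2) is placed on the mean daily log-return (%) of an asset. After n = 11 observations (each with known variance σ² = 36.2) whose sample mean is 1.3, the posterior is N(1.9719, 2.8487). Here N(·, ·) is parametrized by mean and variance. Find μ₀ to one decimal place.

μ₀ = 6.3

With known observation variance, the Normal–Normal posterior has precision τ_n = τ₀ + n/σ² and mean μ_n = (τ₀μ₀ + (n/σ²)x̄)/τ_n.
Here τ₀ = 1/21.2 = 0.047170 and τ_data = 11/36.2 = 0.303867, so τ_n = 0.351037.
Rearranging for μ₀: μ₀ = (μ_n·τ_n − τ_data·x̄)/τ₀ = (1.9719·0.351037 − 0.303867·1.3) / 0.047170 = 0.297183/0.047170 ≈ 6.3.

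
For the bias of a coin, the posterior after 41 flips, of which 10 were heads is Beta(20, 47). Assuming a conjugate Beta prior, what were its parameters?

Beta is conjugate to the binomial likelihood: posterior = Beta(α+s, β+f).
So α = 20 − 10 = 10 and β = 47 − 31 = 16.

Beta(10, 16)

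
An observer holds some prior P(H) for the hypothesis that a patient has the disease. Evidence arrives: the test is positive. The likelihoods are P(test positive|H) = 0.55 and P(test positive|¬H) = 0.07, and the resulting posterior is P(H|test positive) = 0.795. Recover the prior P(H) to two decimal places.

In odds form, posterior odds = prior odds × likelihood ratio, so prior odds = posterior odds ÷ LR.
Posterior odds = 0.795/(1−0.795) = 3.8780. LR = 0.55/0.07 = 7.8571.
Prior odds = 3.8780/7.8571 = 0.4936, so P(H) = 0.4936/(1+0.4936) ≈ 0.33.

P(H) = 0.33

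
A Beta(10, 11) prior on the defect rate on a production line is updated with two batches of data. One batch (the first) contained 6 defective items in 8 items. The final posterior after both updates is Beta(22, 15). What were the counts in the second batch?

6 defective items and 2 good items

Because Beta–binomial updating is additive in the counts, the combined data contributed (α_post−α_prior, β_post−β_prior) successes and failures.
Total across both batches: 22−10=12 defective items, 15−11=4 good items.
Subtract the first batch: 12−6=6 defective items and 4−2=2 good items.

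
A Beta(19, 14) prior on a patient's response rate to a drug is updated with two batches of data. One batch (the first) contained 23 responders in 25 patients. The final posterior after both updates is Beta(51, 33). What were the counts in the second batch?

9 responders and 17 non-responders

Because Beta–binomial updating is additive in the counts, the combined data contributed (α_post−α_prior, β_post−β_prior) successes and failures.
Total across both batches: 51−19=32 responders, 33−14=19 non-responders.
Subtract the first batch: 32−23=9 responders and 19−2=17 non-responders.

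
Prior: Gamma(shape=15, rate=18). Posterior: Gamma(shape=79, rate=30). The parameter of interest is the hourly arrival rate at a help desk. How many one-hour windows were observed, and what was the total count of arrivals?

n = 12 one-hour windows with total 64 arrivals

Gamma–Poisson conjugacy: posterior shape = α + Σxᵢ, posterior rate = β + n.
Matching: Σxᵢ = 79 − 15 = 64 and n = 30 − 18 = 12.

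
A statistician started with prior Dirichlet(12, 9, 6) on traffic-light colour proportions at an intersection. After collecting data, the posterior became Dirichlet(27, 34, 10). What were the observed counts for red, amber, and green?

For a Dirichlet(α) prior with multinomial counts c, the posterior is Dirichlet(α + c) componentwise.
Counts are posterior − prior componentwise: 27−12=15, 34−9=25, 10−6=4.

counts (15, 25, 4)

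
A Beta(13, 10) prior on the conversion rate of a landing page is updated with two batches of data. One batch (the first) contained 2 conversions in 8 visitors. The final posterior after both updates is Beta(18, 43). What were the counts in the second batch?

Sequential conjugate updates are equivalent to a single update on the pooled data, so total successes = posterior α − prior α and total failures = posterior β − prior β.
Total across both batches: 18−13=5 conversions, 43−10=33 bounces.
Subtract the first batch: 5−2=3 conversions and 33−6=27 bounces.

3 conversions and 27 bounces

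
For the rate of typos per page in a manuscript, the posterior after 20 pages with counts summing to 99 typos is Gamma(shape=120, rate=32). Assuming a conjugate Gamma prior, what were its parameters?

Gamma(shape=21, rate=12)

Gamma–Poisson conjugacy: posterior shape = α + Σxᵢ, posterior rate = β + n.
So α = 120 − 99 = 21 and β = 32 − 20 = 12.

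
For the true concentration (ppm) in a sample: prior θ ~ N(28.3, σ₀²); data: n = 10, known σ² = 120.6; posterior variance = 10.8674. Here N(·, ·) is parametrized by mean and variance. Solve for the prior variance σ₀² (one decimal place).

σ₀² = 109.9

For the Normal–Normal model with known σ², precisions add: τ_n = τ₀ + n/σ².
So 1/σ₀² = 1/10.8674 − 10/120.6 = 0.092018 − 0.082919 = 0.009099.
Hence σ₀² = 1/0.009099 ≈ 109.9.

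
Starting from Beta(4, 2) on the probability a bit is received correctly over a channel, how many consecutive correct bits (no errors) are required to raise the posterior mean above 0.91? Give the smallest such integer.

After k correct bits and 0 errors the posterior is Beta(4+k, 2), with mean (4+k)/(4+2+k).
Set (4+k)/(6+k) > 0.91 and solve: k > (0.91·6 − 4)/(1 − 0.91) = 16.222.
The smallest integer exceeding 16.222 is 17, and checking k=17: (21)/(23) = 0.9130 > 0.91.

k = 17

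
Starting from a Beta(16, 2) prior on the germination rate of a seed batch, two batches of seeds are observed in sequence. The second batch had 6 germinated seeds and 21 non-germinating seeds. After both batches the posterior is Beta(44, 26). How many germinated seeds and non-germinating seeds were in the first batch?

22 germinated seeds and 3 non-germinating seeds

Because Beta–binomial updating is additive in the counts, the combined data contributed (α_post−α_prior, β_post−β_prior) successes and failures.
Total across both batches: 44−16=28 germinated seeds, 26−2=24 non-germinating seeds.
Subtract the second batch: 28−6=22 germinated seeds and 24−21=3 non-germinating seeds.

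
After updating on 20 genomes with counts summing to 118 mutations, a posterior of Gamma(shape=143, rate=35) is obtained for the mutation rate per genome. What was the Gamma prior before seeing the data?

Gamma–Poisson conjugacy: posterior shape = α + Σxᵢ, posterior rate = β + n.
So α = 143 − 118 = 25 and β = 35 − 20 = 15.

Gamma(shape=25, rate=15)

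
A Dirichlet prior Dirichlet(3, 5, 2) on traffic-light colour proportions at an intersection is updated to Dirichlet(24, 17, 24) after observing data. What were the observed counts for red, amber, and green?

counts (21, 12, 22)

For a Dirichlet(α) prior with multinomial counts c, the posterior is Dirichlet(α + c) componentwise.
Counts are posterior − prior componentwise: 24−3=21, 17−5=12, 24−2=22.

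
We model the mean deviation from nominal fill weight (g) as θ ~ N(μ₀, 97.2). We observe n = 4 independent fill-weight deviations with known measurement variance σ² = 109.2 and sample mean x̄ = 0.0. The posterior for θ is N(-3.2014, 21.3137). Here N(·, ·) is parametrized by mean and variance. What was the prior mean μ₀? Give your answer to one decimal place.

μ₀ = -14.6

With known observation variance, the Normal–Normal posterior has precision τ_n = τ₀ + n/σ² and mean μ_n = (τ₀μ₀ + (n/σ²)x̄)/τ_n.
Here τ₀ = 1/97.2 = 0.010288 and τ_data = 4/109.2 = 0.036630, so τ_n = 0.046918.
Rearranging for μ₀: μ₀ = (μ_n·τ_n − τ_data·x̄)/τ₀ = (-3.2014·0.046918 − 0.036630·0.0) / 0.010288 = -0.150203/0.010288 ≈ -14.6.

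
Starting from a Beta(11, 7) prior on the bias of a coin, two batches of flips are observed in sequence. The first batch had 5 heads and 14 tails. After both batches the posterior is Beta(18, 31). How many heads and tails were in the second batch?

Because Beta–binomial updating is additive in the counts, the combined data contributed (α_post−α_prior, β_post−β_prior) successes and failures.
Total across both batches: 18−11=7 heads, 31−7=24 tails.
Subtract the first batch: 7−5=2 heads and 24−14=10 tails.

2 heads and 10 tails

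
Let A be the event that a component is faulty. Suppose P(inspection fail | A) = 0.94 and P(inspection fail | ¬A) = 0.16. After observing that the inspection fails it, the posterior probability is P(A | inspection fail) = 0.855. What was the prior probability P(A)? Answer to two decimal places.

P(A) = 0.50

In odds form, posterior odds = prior odds × likelihood ratio, so prior odds = posterior odds ÷ LR.
Posterior odds = 0.855/(1−0.855) = 5.8966. LR = 0.94/0.16 = 5.8750.
Prior odds = 5.8966/5.8750 = 1.0037, so P(A) = 1.0037/(1+1.0037) ≈ 0.50.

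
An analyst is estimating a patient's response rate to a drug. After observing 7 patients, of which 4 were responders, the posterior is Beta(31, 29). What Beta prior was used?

A Beta(α, β) prior with s successes and f failures in binomial data gives a Beta(α+s, β+f) posterior.
So α = 31 − 4 = 27 and β = 29 − 3 = 26.

Beta(27, 26)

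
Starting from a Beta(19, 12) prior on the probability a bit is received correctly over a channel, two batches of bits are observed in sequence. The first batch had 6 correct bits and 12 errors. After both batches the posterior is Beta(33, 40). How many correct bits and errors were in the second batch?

8 correct bits and 16 errors

Sequential conjugate updates are equivalent to a single update on the pooled data, so total successes = posterior α − prior α and total failures = posterior β − prior β.
Total across both batches: 33−19=14 correct bits, 40−12=28 errors.
Subtract the first batch: 14−6=8 correct bits and 28−12=16 errors.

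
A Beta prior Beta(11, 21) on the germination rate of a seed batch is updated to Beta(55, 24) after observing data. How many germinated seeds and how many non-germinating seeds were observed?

A Beta(a, b) prior with s successes and f failures in binomial data gives a Beta(a+s, b+f) posterior.
Match parameters: s=55−11=44, f=24−21=3.

44 germinated seeds and 3 non-germinating seeds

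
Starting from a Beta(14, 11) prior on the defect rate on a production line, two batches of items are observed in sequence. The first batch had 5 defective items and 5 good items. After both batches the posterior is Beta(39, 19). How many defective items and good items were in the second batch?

Because Beta–binomial updating is additive in the counts, the combined data contributed (α_post−α_prior, β_post−β_prior) successes and failures.
Total across both batches: 39−14=25 defective items, 19−11=8 good items.
Subtract the first batch: 25−5=20 defective items and 8−5=3 good items.

20 defective items and 3 good items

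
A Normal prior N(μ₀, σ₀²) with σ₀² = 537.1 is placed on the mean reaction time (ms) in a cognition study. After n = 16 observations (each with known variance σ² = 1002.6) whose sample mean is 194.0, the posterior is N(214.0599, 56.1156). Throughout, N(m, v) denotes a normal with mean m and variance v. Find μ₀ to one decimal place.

μ₀ = 386.0

With known observation variance, the Normal–Normal posterior has precision τ_n = τ₀ + n/σ² and mean μ_n = (τ₀μ₀ + (n/σ²)x̄)/τ_n.
Here τ₀ = 1/537.1 = 0.001862 and τ_data = 16/1002.6 = 0.015959, so τ_n = 0.017821.
Rearranging for μ₀: μ₀ = (μ_n·τ_n − τ_data·x̄)/τ₀ = (214.0599·0.017821 − 0.015959·194.0) / 0.001862 = 0.718715/0.001862 ≈ 386.0.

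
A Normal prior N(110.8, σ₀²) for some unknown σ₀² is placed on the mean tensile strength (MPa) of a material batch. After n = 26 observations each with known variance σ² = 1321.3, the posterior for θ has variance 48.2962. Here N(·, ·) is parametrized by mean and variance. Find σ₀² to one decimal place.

σ₀² = 972.8

For the Normal–Normal model with known σ², precisions add: τ_n = τ₀ + n/σ².
So 1/σ₀² = 1/48.2962 − 26/1321.3 = 0.020706 − 0.019678 = 0.001028.
Hence σ₀² = 1/0.001028 ≈ 972.8.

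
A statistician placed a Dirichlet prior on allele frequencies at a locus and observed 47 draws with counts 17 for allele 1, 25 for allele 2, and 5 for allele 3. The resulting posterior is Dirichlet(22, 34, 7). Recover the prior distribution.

Dirichlet(5, 9, 2)

For a Dirichlet(α) prior with multinomial counts c, the posterior is Dirichlet(α + c) componentwise.
Subtract each count from the matching posterior parameter: 22−17=5, 34−25=9, 7−5=2.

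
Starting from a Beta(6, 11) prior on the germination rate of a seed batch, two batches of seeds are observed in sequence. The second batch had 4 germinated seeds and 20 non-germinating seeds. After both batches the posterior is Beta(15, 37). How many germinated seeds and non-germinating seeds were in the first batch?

Sequential conjugate updates are equivalent to a single update on the pooled data, so total successes = posterior α − prior α and total failures = posterior β − prior β.
Total across both batches: 15−6=9 germinated seeds, 37−11=26 non-germinating seeds.
Subtract the second batch: 9−4=5 germinated seeds and 26−20=6 non-germinating seeds.

5 germinated seeds and 6 non-germinating seeds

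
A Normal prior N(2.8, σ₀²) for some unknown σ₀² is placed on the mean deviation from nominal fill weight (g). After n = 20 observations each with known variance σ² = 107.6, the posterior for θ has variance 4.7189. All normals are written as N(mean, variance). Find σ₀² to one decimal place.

Posterior precision equals prior precision plus data precision: 1/σ_n² = 1/σ₀² + n/σ².
So 1/σ₀² = 1/4.7189 − 20/107.6 = 0.211914 − 0.185874 = 0.026040.
Hence σ₀² = 1/0.026040 ≈ 38.4.

σ₀² = 38.4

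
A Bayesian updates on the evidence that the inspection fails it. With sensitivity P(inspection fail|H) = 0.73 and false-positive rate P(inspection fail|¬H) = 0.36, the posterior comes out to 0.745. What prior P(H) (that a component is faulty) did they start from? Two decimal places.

P(H) = 0.59

In odds form, posterior odds = prior odds × likelihood ratio, so prior odds = posterior odds ÷ LR.
Posterior odds = 0.745/(1−0.745) = 2.9216. LR = 0.73/0.36 = 2.0278.
Prior odds = 2.9216/2.0278 = 1.4408, so P(H) = 1.4408/(1+1.4408) ≈ 0.59.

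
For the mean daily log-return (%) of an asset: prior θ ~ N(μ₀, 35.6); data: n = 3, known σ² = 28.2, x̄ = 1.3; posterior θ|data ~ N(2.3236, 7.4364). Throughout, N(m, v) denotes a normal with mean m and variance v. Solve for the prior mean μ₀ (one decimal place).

μ₀ = 6.2

With known observation variance, the Normal–Normal posterior has precision τ_n = τ₀ + n/σ² and mean μ_n = (τ₀μ₀ + (n/σ²)x̄)/τ_n.
Here τ₀ = 1/35.6 = 0.028090 and τ_data = 3/28.2 = 0.106383, so τ_n = 0.134473.
Rearranging for μ₀: μ₀ = (μ_n·τ_n − τ_data·x̄)/τ₀ = (2.3236·0.134473 − 0.106383·1.3) / 0.028090 = 0.174164/0.028090 ≈ 6.2.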